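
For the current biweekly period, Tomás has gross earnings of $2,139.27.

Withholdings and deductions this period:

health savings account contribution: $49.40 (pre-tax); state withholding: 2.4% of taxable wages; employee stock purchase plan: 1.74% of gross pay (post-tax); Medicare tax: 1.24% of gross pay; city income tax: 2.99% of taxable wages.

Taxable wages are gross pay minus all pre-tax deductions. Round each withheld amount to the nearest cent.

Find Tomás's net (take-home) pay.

Health savings account contribution: $49.40
Taxable wages = $2,139.27 − $49.40 = $2,089.87
City income tax: $2,089.87 × 0.0299 = $62.49
State withholding: $2,089.87 × 0.024 = $50.16
Medicare tax: $2,139.27 × 0.0124 = $26.53
Employee stock purchase plan: $2,139.27 × 0.0174 = $37.22
Total deductions = $49.40 + $62.49 + $50.16 + $26.53 + $37.22 = $225.80
Net pay = $2,139.27 − $225.80 = $1,913.47

$1,913.47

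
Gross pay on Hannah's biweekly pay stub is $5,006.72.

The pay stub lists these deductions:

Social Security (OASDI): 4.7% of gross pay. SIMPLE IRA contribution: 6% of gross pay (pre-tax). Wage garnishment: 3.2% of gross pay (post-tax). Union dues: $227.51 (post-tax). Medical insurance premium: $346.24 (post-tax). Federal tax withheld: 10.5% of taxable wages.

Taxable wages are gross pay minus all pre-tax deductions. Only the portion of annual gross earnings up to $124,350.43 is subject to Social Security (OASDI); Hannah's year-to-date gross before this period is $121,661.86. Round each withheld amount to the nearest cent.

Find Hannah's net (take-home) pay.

SIMPLE IRA contribution: $5,006.72 × 0.06 = $300.40
Taxable wages = $5,006.72 − $300.40 = $4,706.32
Federal tax withheld: $4,706.32 × 0.105 = $494.16
Social Security (OASDI): only $124,350.43 − $121,661.86 = $2,688.57 of this check is subject → $2,688.57 × 0.047 = $126.36
Union dues: $227.51
Medical insurance premium: $346.24
Wage garnishment: $5,006.72 × 0.032 = $160.22
Total deductions = $300.40 + $494.16 + $126.36 + $227.51 + $346.24 + $160.22 = $1,654.89
Net pay = $5,006.72 − $1,654.89 = $3,351.83

$3,351.83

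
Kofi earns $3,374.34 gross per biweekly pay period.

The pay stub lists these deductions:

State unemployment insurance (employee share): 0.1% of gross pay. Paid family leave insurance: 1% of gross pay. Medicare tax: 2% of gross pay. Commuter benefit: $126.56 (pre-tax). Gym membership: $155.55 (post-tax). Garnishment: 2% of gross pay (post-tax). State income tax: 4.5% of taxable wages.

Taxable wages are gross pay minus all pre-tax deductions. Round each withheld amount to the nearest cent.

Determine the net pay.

Commuter benefit: $126.56
Taxable wages = $3,374.34 − $126.56 = $3,247.78
State income tax: $3,247.78 × 0.045 = $146.15
Medicare tax: $3,374.34 × 0.02 = $67.49
Paid family leave insurance: $3,374.34 × 0.01 = $33.74
State unemployment insurance (employee share): $3,374.34 × 0.001 = $3.37
Gym membership: $155.55
Garnishment: $3,374.34 × 0.02 = $67.49
Total deductions = $126.56 + $146.15 + $67.49 + $33.74 + $3.37 + $155.55 + $67.49 = $600.35
Net pay = $3,374.34 − $600.35 = $2,773.99

$2,773.99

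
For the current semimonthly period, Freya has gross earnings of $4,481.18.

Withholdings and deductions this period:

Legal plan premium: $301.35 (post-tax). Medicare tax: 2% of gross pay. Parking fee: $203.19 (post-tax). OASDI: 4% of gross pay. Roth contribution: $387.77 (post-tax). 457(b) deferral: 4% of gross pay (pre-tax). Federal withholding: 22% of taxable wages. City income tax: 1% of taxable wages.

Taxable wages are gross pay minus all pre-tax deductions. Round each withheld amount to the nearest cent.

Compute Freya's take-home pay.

$2,151.31

457(b) deferral: $4,481.18 × 0.04 = $179.25
Taxable wages = $4,481.18 − $179.25 = $4,301.93
Federal withholding: $4,301.93 × 0.22 = $946.42
City income tax: $4,301.93 × 0.01 = $43.02
OASDI: $4,481.18 × 0.04 = $179.25
Medicare tax: $4,481.18 × 0.02 = $89.62
Parking fee: $203.19
Roth contribution: $387.77
Legal plan premium: $301.35
Total deductions = $179.25 + $946.42 + $43.02 + $179.25 + $89.62 + $203.19 + $387.77 + $301.35 = $2,329.87
Net pay = $4,481.18 − $2,329.87 = $2,151.31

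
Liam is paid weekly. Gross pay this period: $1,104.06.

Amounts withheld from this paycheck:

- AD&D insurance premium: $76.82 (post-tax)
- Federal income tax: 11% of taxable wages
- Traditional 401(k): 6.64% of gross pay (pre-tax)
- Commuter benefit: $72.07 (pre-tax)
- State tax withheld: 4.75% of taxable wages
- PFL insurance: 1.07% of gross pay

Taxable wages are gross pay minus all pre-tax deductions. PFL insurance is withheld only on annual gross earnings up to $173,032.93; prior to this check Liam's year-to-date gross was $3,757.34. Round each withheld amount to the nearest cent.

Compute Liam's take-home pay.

Commuter benefit: $72.07
Traditional 401(k): $1,104.06 × 0.0664 = $73.31
Pre-tax total = $72.07 + $73.31 = $145.38
Taxable wages = $1,104.06 − $145.38 = $958.68
Federal income tax: $958.68 × 0.11 = $105.45
State tax withheld: $958.68 × 0.0475 = $45.54
PFL insurance: cap not yet reached, full $1,104.06 is subject → $1,104.06 × 0.0107 = $11.81
AD&D insurance premium: $76.82
Total deductions = $72.07 + $73.31 + $105.45 + $45.54 + $11.81 + $76.82 = $385.00
Net pay = $1,104.06 − $385.00 = $719.06

$719.06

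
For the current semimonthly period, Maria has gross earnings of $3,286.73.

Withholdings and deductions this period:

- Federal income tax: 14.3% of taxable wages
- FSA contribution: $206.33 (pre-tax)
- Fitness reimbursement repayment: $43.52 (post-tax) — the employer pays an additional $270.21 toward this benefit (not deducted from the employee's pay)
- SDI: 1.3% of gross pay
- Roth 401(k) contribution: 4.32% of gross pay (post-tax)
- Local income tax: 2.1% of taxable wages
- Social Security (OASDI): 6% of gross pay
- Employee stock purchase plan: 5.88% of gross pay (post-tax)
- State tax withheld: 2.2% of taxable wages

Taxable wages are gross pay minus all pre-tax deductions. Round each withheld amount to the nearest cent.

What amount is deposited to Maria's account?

$1,888.74

FSA contribution: $206.33
Taxable wages = $3,286.73 − $206.33 = $3,080.40
Local income tax: $3,080.40 × 0.021 = $64.69
Federal income tax: $3,080.40 × 0.143 = $440.50
State tax withheld: $3,080.40 × 0.022 = $67.77
Social Security (OASDI): $3,286.73 × 0.06 = $197.20
SDI: $3,286.73 × 0.013 = $42.73
Employee stock purchase plan: $3,286.73 × 0.0588 = $193.26
Roth 401(k) contribution: $3,286.73 × 0.0432 = $141.99
Fitness reimbursement repayment: $43.52
(Employer's $270.21 toward fitness reimbursement repayment is not withheld from the employee.)
Total deductions = $206.33 + $64.69 + $440.50 + $67.77 + $197.20 + $42.73 + $193.26 + $141.99 + $43.52 = $1,397.99
Net pay = $3,286.73 − $1,397.99 = $1,888.74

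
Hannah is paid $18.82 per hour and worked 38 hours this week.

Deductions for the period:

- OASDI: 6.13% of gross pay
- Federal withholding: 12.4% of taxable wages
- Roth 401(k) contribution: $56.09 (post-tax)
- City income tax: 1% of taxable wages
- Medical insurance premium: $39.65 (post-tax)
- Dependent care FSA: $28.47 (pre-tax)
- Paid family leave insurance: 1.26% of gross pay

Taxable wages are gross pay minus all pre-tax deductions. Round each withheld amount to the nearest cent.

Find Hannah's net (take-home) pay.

Gross pay: 38 × $18.82 = $715.16
Dependent care FSA: $28.47
Taxable wages = $715.16 − $28.47 = $686.69
City income tax: $686.69 × 0.01 = $6.87
Federal withholding: $686.69 × 0.124 = $85.15
OASDI: $715.16 × 0.0613 = $43.84
Paid family leave insurance: $715.16 × 0.0126 = $9.01
Medical insurance premium: $39.65
Roth 401(k) contribution: $56.09
Total deductions = $28.47 + $6.87 + $85.15 + $43.84 + $9.01 + $39.65 + $56.09 = $269.08
Net pay = $715.16 − $269.08 = $446.08

$446.08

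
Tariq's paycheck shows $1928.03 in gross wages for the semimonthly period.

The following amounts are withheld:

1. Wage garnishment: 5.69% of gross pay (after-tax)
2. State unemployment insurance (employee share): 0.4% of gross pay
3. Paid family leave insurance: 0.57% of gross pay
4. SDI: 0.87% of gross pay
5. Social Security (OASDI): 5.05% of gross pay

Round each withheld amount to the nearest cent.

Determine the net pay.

$1685.49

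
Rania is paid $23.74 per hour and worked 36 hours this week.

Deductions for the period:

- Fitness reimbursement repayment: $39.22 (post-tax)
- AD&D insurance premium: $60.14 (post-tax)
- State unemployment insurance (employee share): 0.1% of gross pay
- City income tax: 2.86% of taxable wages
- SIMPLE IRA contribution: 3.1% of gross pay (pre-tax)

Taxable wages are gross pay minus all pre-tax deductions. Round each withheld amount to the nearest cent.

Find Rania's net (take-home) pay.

Gross pay: 36 × $23.74 = $854.64
SIMPLE IRA contribution: $854.64 × 0.031 = $26.49
Taxable wages = $854.64 − $26.49 = $828.15
City income tax: $828.15 × 0.0286 = $23.69
State unemployment insurance (employee share): $854.64 × 0.001 = $0.85
AD&D insurance premium: $60.14
Fitness reimbursement repayment: $39.22
Total deductions = $26.49 + $23.69 + $0.85 + $60.14 + $39.22 = $150.39
Net pay = $854.64 − $150.39 = $704.25

$704.25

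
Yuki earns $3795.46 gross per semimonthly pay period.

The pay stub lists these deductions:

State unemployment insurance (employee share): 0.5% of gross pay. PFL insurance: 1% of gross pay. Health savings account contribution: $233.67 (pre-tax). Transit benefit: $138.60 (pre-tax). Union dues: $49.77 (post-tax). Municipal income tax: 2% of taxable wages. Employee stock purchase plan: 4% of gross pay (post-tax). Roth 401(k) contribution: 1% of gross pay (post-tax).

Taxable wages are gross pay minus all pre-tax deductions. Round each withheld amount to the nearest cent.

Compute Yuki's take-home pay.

Transit benefit: $138.60
Health savings account contribution: $233.67
Pre-tax total = $138.60 + $233.67 = $372.27
Taxable wages = $3795.46 − $372.27 = $3423.19
Municipal income tax: $3423.19 × 0.02 = $68.46
State unemployment insurance (employee share): $3795.46 × 0.005 = $18.98
PFL insurance: $3795.46 × 0.01 = $37.95
Union dues: $49.77
Roth 401(k) contribution: $3795.46 × 0.01 = $37.95
Employee stock purchase plan: $3795.46 × 0.04 = $151.82
Total deductions = $138.60 + $233.67 + $68.46 + $18.98 + $37.95 + $49.77 + $37.95 + $151.82 = $737.20
Net pay = $3795.46 − $737.20 = $3058.26

$3058.26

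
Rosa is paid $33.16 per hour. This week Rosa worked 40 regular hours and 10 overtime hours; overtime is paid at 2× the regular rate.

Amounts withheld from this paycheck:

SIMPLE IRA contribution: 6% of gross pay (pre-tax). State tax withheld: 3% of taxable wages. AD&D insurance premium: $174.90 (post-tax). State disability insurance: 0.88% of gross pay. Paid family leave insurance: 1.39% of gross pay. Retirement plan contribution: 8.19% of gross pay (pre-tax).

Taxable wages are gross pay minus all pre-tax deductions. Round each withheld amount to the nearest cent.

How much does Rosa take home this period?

$1435.98

Regular pay: 40 × $33.16 = $1326.40
Overtime pay: 10 × $33.16 × 2 = $663.20
Gross pay = $1326.40 + $663.20 = $1989.60
SIMPLE IRA contribution: $1989.60 × 0.06 = $119.38
Retirement plan contribution: $1989.60 × 0.0819 = $162.95
Pre-tax total = $119.38 + $162.95 = $282.33
Taxable wages = $1989.60 − $282.33 = $1707.27
State tax withheld: $1707.27 × 0.03 = $51.22
Paid family leave insurance: $1989.60 × 0.0139 = $27.66
State disability insurance: $1989.60 × 0.0088 = $17.51
AD&D insurance premium: $174.90
Total deductions = $119.38 + $162.95 + $51.22 + $27.66 + $17.51 + $174.90 = $553.62
Net pay = $1989.60 − $553.62 = $1435.98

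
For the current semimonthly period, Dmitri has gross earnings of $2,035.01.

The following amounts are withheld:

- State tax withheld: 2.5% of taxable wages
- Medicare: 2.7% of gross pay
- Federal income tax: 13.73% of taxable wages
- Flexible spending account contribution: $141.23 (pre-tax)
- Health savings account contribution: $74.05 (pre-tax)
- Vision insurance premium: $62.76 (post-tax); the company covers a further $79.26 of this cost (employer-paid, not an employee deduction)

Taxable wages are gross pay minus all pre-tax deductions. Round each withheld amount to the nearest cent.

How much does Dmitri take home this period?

$1,406.68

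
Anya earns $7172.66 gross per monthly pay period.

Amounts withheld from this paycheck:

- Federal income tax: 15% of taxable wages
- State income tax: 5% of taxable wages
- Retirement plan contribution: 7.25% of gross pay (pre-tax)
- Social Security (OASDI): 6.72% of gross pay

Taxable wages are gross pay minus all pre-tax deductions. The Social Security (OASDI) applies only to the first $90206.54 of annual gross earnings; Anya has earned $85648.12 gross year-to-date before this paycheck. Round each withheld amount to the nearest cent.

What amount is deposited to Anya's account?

Retirement plan contribution: $7172.66 × 0.0725 = $520.02
Taxable wages = $7172.66 − $520.02 = $6652.64
State income tax: $6652.64 × 0.05 = $332.63
Federal income tax: $6652.64 × 0.15 = $997.90
Social Security (OASDI): only $90206.54 − $85648.12 = $4558.42 of this check is subject → $4558.42 × 0.0672 = $306.33
Total deductions = $520.02 + $332.63 + $997.90 + $306.33 = $2156.88
Net pay = $7172.66 − $2156.88 = $5015.78

$5015.78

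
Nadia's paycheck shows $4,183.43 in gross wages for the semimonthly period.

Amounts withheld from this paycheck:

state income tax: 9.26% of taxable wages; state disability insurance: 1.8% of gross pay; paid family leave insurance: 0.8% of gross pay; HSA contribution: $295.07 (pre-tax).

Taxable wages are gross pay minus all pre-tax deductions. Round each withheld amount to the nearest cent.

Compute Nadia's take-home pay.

HSA contribution: $295.07
Taxable wages = $4,183.43 − $295.07 = $3,888.36
State income tax: $3,888.36 × 0.0926 = $360.06
State disability insurance: $4,183.43 × 0.018 = $75.30
Paid family leave insurance: $4,183.43 × 0.008 = $33.47
Total deductions = $295.07 + $360.06 + $75.30 + $33.47 = $763.90
Net pay = $4,183.43 − $763.90 = $3,419.53

$3,419.53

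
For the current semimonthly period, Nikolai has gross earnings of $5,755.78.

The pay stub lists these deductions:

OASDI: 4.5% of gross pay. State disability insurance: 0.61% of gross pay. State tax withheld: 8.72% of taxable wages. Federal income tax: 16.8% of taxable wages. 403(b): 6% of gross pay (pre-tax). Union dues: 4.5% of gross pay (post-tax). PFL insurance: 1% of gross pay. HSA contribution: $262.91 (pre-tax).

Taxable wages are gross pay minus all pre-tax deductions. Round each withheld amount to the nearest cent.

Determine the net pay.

403(b): $5,755.78 × 0.06 = $345.35
HSA contribution: $262.91
Pre-tax total = $345.35 + $262.91 = $608.26
Taxable wages = $5,755.78 − $608.26 = $5,147.52
State tax withheld: $5,147.52 × 0.0872 = $448.86
Federal income tax: $5,147.52 × 0.168 = $864.78
PFL insurance: $5,755.78 × 0.01 = $57.56
OASDI: $5,755.78 × 0.045 = $259.01
State disability insurance: $5,755.78 × 0.0061 = $35.11
Union dues: $5,755.78 × 0.045 = $259.01
Total deductions = $345.35 + $262.91 + $448.86 + $864.78 + $57.56 + $259.01 + $35.11 + $259.01 = $2,532.59
Net pay = $5,755.78 − $2,532.59 = $3,223.19

$3,223.19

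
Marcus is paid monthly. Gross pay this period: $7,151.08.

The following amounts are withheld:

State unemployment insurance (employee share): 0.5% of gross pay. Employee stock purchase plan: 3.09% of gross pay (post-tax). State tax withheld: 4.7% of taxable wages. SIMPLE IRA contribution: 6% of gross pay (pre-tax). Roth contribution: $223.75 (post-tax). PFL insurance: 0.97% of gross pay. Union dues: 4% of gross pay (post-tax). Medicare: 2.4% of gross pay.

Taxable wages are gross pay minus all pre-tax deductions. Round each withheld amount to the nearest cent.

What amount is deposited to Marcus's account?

$5,398.57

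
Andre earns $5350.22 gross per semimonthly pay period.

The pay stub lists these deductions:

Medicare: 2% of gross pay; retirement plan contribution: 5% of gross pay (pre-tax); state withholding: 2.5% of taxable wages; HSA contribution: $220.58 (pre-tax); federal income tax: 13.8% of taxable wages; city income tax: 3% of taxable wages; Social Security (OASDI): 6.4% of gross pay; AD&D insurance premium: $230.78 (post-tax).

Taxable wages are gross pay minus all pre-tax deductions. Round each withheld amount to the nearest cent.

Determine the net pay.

$3243.56

Retirement plan contribution: $5350.22 × 0.05 = $267.51
HSA contribution: $220.58
Pre-tax total = $267.51 + $220.58 = $488.09
Taxable wages = $5350.22 − $488.09 = $4862.13
City income tax: $4862.13 × 0.03 = $145.86
State withholding: $4862.13 × 0.025 = $121.55
Federal income tax: $4862.13 × 0.138 = $670.97
Social Security (OASDI): $5350.22 × 0.064 = $342.41
Medicare: $5350.22 × 0.02 = $107.00
AD&D insurance premium: $230.78
Total deductions = $267.51 + $220.58 + $145.86 + $121.55 + $670.97 + $342.41 + $107.00 + $230.78 = $2106.66
Net pay = $5350.22 − $2106.66 = $3243.56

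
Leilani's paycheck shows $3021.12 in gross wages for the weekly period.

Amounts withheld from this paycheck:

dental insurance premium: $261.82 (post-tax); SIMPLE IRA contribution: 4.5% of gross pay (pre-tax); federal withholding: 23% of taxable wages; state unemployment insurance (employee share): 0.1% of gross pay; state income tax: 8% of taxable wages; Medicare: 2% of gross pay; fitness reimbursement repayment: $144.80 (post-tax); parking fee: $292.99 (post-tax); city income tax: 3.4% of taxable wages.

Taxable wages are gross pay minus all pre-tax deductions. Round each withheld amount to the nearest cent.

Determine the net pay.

SIMPLE IRA contribution: $3021.12 × 0.045 = $135.95
Taxable wages = $3021.12 − $135.95 = $2885.17
State income tax: $2885.17 × 0.08 = $230.81
Federal withholding: $2885.17 × 0.23 = $663.59
City income tax: $2885.17 × 0.034 = $98.10
Medicare: $3021.12 × 0.02 = $60.42
State unemployment insurance (employee share): $3021.12 × 0.001 = $3.02
Dental insurance premium: $261.82
Parking fee: $292.99
Fitness reimbursement repayment: $144.80
Total deductions = $135.95 + $230.81 + $663.59 + $98.10 + $60.42 + $3.02 + $261.82 + $292.99 + $144.80 = $1891.50
Net pay = $3021.12 − $1891.50 = $1129.62

$1129.62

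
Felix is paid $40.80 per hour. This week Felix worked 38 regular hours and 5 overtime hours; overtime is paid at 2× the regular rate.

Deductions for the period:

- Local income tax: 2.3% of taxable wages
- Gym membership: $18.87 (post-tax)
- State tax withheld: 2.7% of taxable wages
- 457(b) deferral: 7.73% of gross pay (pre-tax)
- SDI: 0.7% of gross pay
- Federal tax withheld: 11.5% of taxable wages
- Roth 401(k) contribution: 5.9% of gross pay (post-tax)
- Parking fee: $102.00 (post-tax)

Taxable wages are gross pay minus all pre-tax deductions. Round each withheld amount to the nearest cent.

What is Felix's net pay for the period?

Regular pay: 38 × $40.80 = $1,550.40
Overtime pay: 5 × $40.80 × 2 = $408.00
Gross pay = $1,550.40 + $408.00 = $1,958.40
457(b) deferral: $1,958.40 × 0.0773 = $151.38
Taxable wages = $1,958.40 − $151.38 = $1,807.02
Local income tax: $1,807.02 × 0.023 = $41.56
State tax withheld: $1,807.02 × 0.027 = $48.79
Federal tax withheld: $1,807.02 × 0.115 = $207.81
SDI: $1,958.40 × 0.007 = $13.71
Parking fee: $102.00
Roth 401(k) contribution: $1,958.40 × 0.059 = $115.55
Gym membership: $18.87
Total deductions = $151.38 + $41.56 + $48.79 + $207.81 + $13.71 + $102.00 + $115.55 + $18.87 = $699.67
Net pay = $1,958.40 − $699.67 = $1,258.73

$1,258.73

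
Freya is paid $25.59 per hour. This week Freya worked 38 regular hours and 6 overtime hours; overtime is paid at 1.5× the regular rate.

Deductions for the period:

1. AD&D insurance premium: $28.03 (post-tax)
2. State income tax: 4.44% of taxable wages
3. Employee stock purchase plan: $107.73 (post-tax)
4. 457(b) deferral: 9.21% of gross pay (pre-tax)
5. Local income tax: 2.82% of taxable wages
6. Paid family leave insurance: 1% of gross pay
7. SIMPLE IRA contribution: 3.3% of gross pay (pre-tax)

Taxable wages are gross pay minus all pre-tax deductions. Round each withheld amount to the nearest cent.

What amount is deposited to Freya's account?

$828.09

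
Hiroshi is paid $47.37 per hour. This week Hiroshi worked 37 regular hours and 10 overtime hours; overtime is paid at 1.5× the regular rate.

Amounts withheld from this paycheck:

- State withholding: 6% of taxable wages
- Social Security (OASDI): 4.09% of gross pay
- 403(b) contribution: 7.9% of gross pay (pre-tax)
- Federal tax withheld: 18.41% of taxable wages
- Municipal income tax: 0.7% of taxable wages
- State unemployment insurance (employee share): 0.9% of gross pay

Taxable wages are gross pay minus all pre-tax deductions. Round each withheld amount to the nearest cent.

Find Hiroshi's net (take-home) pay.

$1576.06

Regular pay: 37 × $47.37 = $1752.69
Overtime pay: 10 × $47.37 × 1.5 = $710.55
Gross pay = $1752.69 + $710.55 = $2463.24
403(b) contribution: $2463.24 × 0.079 = $194.60
Taxable wages = $2463.24 − $194.60 = $2268.64
Federal tax withheld: $2268.64 × 0.1841 = $417.66
State withholding: $2268.64 × 0.06 = $136.12
Municipal income tax: $2268.64 × 0.007 = $15.88
State unemployment insurance (employee share): $2463.24 × 0.009 = $22.17
Social Security (OASDI): $2463.24 × 0.0409 = $100.75
Total deductions = $194.60 + $417.66 + $136.12 + $15.88 + $22.17 + $100.75 = $887.18
Net pay = $2463.24 − $887.18 = $1576.06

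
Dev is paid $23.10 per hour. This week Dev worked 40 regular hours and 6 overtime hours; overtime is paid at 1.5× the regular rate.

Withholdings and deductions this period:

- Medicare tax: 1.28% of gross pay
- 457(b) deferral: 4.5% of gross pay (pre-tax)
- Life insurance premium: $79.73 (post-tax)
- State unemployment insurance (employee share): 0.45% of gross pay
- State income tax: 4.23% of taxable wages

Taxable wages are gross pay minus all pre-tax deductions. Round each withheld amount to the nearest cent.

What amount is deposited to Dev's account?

$935.93

Regular pay: 40 × $23.10 = $924.00
Overtime pay: 6 × $23.10 × 1.5 = $207.90
Gross pay = $924.00 + $207.90 = $1,131.90
457(b) deferral: $1,131.90 × 0.045 = $50.94
Taxable wages = $1,131.90 − $50.94 = $1,080.96
State income tax: $1,080.96 × 0.0423 = $45.72
State unemployment insurance (employee share): $1,131.90 × 0.0045 = $5.09
Medicare tax: $1,131.90 × 0.0128 = $14.49
Life insurance premium: $79.73
Total deductions = $50.94 + $45.72 + $5.09 + $14.49 + $79.73 = $195.97
Net pay = $1,131.90 − $195.97 = $935.93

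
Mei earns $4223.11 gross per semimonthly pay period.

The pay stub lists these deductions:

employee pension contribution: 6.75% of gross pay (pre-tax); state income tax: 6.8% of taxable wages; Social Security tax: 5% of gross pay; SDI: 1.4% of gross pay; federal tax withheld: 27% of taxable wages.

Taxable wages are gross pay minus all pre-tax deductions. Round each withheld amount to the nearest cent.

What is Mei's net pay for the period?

$2336.71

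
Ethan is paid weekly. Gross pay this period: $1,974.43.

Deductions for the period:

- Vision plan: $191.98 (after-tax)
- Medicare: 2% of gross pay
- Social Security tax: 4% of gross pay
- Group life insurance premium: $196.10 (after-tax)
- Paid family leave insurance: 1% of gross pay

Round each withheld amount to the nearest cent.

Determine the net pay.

$1,448.14

Paid family leave insurance: $1,974.43 × 0.01 = $19.74
Social Security tax: $1,974.43 × 0.04 = $78.98
Medicare: $1,974.43 × 0.02 = $39.49
Group life insurance premium: $196.10
Vision plan: $191.98
Total deductions = $19.74 + $78.98 + $39.49 + $196.10 + $191.98 = $526.29
Net pay = $1,974.43 − $526.29 = $1,448.14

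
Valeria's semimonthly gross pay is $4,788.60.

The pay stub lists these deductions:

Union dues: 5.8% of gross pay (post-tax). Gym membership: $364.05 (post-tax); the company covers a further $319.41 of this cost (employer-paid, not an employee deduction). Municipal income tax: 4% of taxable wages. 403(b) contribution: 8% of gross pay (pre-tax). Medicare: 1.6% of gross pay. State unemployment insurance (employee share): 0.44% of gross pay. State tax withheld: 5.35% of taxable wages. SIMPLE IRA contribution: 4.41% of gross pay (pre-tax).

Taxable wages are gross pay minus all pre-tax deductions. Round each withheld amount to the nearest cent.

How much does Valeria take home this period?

$3,062.68

SIMPLE IRA contribution: $4,788.60 × 0.0441 = $211.18
403(b) contribution: $4,788.60 × 0.08 = $383.09
Pre-tax total = $211.18 + $383.09 = $594.27
Taxable wages = $4,788.60 − $594.27 = $4,194.33
State tax withheld: $4,194.33 × 0.0535 = $224.40
Municipal income tax: $4,194.33 × 0.04 = $167.77
Medicare: $4,788.60 × 0.016 = $76.62
State unemployment insurance (employee share): $4,788.60 × 0.0044 = $21.07
Union dues: $4,788.60 × 0.058 = $277.74
Gym membership: $364.05
(Employer's $319.41 toward gym membership is not withheld from the employee.)
Total deductions = $211.18 + $383.09 + $224.40 + $167.77 + $76.62 + $21.07 + $277.74 + $364.05 = $1,725.92
Net pay = $4,788.60 − $1,725.92 = $3,062.68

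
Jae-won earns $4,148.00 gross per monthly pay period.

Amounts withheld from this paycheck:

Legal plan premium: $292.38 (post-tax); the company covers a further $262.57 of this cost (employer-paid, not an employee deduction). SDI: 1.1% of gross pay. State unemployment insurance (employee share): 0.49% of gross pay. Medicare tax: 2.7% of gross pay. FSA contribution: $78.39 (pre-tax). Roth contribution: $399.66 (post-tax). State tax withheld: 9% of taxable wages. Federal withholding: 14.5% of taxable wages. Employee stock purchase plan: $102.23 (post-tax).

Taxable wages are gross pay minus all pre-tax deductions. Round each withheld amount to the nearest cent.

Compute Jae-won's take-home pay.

$2,141.03

FSA contribution: $78.39
Taxable wages = $4,148.00 − $78.39 = $4,069.61
State tax withheld: $4,069.61 × 0.09 = $366.26
Federal withholding: $4,069.61 × 0.145 = $590.09
SDI: $4,148.00 × 0.011 = $45.63
State unemployment insurance (employee share): $4,148.00 × 0.0049 = $20.33
Medicare tax: $4,148.00 × 0.027 = $112.00
Employee stock purchase plan: $102.23
Roth contribution: $399.66
Legal plan premium: $292.38
(Employer's $262.57 toward legal plan premium is not withheld from the employee.)
Total deductions = $78.39 + $366.26 + $590.09 + $45.63 + $20.33 + $112.00 + $102.23 + $399.66 + $292.38 = $2,006.97
Net pay = $4,148.00 − $2,006.97 = $2,141.03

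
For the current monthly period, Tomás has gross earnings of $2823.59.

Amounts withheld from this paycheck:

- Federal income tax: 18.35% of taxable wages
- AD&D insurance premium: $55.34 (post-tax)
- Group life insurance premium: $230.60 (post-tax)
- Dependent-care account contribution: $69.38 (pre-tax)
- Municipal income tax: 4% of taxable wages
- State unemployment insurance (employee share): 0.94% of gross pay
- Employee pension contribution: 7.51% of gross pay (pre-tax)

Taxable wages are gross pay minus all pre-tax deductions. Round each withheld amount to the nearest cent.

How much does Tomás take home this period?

$1661.50

Dependent-care account contribution: $69.38
Employee pension contribution: $2823.59 × 0.0751 = $212.05
Pre-tax total = $69.38 + $212.05 = $281.43
Taxable wages = $2823.59 − $281.43 = $2542.16
Federal income tax: $2542.16 × 0.1835 = $466.49
Municipal income tax: $2542.16 × 0.04 = $101.69
State unemployment insurance (employee share): $2823.59 × 0.0094 = $26.54
AD&D insurance premium: $55.34
Group life insurance premium: $230.60
Total deductions = $69.38 + $212.05 + $466.49 + $101.69 + $26.54 + $55.34 + $230.60 = $1162.09
Net pay = $2823.59 − $1162.09 = $1661.50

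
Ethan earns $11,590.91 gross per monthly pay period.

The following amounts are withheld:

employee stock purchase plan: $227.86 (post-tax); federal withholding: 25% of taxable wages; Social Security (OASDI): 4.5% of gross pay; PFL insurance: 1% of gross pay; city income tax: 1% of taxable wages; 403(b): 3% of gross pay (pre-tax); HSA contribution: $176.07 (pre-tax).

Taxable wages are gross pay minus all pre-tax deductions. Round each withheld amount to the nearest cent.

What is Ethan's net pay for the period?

$7,324.30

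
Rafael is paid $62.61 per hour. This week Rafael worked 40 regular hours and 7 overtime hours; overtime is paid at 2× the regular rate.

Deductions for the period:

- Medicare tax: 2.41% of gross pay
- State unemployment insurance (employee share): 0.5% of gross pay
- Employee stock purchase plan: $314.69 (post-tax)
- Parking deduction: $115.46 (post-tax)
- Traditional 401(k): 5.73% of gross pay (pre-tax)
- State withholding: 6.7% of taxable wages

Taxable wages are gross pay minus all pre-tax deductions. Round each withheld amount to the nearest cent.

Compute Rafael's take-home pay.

Regular pay: 40 × $62.61 = $2504.40
Overtime pay: 7 × $62.61 × 2 = $876.54
Gross pay = $2504.40 + $876.54 = $3380.94
Traditional 401(k): $3380.94 × 0.0573 = $193.73
Taxable wages = $3380.94 − $193.73 = $3187.21
State withholding: $3187.21 × 0.067 = $213.54
Medicare tax: $3380.94 × 0.0241 = $81.48
State unemployment insurance (employee share): $3380.94 × 0.005 = $16.90
Parking deduction: $115.46
Employee stock purchase plan: $314.69
Total deductions = $193.73 + $213.54 + $81.48 + $16.90 + $115.46 + $314.69 = $935.80
Net pay = $3380.94 − $935.80 = $2445.14

$2445.14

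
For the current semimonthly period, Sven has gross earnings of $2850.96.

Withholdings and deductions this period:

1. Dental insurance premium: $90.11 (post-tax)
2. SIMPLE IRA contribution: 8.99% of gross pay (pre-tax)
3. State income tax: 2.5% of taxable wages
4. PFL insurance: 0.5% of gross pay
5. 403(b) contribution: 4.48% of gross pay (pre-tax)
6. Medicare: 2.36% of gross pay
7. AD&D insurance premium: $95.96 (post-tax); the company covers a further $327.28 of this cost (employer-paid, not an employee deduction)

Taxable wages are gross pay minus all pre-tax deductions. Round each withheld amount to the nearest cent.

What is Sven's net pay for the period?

$2137.67

SIMPLE IRA contribution: $2850.96 × 0.0899 = $256.30
403(b) contribution: $2850.96 × 0.0448 = $127.72
Pre-tax total = $256.30 + $127.72 = $384.02
Taxable wages = $2850.96 − $384.02 = $2466.94
State income tax: $2466.94 × 0.025 = $61.67
PFL insurance: $2850.96 × 0.005 = $14.25
Medicare: $2850.96 × 0.0236 = $67.28
AD&D insurance premium: $95.96
Dental insurance premium: $90.11
(Employer's $327.28 toward AD&D insurance premium is not withheld from the employee.)
Total deductions = $256.30 + $127.72 + $61.67 + $14.25 + $67.28 + $95.96 + $90.11 = $713.29
Net pay = $2850.96 − $713.29 = $2137.67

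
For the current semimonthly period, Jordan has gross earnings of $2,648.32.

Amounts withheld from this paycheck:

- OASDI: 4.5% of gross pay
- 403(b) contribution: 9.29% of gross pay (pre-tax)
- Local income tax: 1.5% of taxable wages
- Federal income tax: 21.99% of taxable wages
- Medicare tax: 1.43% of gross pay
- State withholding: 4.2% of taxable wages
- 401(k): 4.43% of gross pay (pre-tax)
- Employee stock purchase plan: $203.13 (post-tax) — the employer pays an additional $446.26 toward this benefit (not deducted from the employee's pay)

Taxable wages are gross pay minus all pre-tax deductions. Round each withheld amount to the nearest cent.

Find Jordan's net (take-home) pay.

401(k): $2,648.32 × 0.0443 = $117.32
403(b) contribution: $2,648.32 × 0.0929 = $246.03
Pre-tax total = $117.32 + $246.03 = $363.35
Taxable wages = $2,648.32 − $363.35 = $2,284.97
Local income tax: $2,284.97 × 0.015 = $34.27
Federal income tax: $2,284.97 × 0.2199 = $502.46
State withholding: $2,284.97 × 0.042 = $95.97
Medicare tax: $2,648.32 × 0.0143 = $37.87
OASDI: $2,648.32 × 0.045 = $119.17
Employee stock purchase plan: $203.13
(Employer's $446.26 toward employee stock purchase plan is not withheld from the employee.)
Total deductions = $117.32 + $246.03 + $34.27 + $502.46 + $95.97 + $37.87 + $119.17 + $203.13 = $1,356.22
Net pay = $2,648.32 − $1,356.22 = $1,292.10

$1,292.10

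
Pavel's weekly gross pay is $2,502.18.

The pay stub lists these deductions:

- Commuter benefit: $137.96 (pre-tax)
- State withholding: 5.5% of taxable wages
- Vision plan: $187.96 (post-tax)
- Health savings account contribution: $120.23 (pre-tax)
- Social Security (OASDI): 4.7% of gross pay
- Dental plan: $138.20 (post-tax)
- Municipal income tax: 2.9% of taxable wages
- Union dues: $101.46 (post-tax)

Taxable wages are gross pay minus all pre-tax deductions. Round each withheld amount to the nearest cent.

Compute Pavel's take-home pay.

Commuter benefit: $137.96
Health savings account contribution: $120.23
Pre-tax total = $137.96 + $120.23 = $258.19
Taxable wages = $2,502.18 − $258.19 = $2,243.99
State withholding: $2,243.99 × 0.055 = $123.42
Municipal income tax: $2,243.99 × 0.029 = $65.08
Social Security (OASDI): $2,502.18 × 0.047 = $117.60
Union dues: $101.46
Dental plan: $138.20
Vision plan: $187.96
Total deductions = $137.96 + $120.23 + $123.42 + $65.08 + $117.60 + $101.46 + $138.20 + $187.96 = $991.91
Net pay = $2,502.18 − $991.91 = $1,510.27

$1,510.27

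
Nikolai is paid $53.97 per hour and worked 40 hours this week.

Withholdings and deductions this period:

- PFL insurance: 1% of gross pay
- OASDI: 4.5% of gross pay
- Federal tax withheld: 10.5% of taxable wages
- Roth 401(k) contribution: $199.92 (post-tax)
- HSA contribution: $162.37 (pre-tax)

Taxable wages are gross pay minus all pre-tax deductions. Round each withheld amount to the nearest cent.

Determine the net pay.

$1,468.14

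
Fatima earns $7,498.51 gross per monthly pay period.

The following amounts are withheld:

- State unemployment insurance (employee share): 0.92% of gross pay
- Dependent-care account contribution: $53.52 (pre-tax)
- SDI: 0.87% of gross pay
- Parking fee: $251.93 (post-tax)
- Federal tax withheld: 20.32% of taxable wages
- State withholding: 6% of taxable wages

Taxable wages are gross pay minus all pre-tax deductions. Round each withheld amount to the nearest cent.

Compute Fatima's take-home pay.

$5,099.31

Dependent-care account contribution: $53.52
Taxable wages = $7,498.51 − $53.52 = $7,444.99
State withholding: $7,444.99 × 0.06 = $446.70
Federal tax withheld: $7,444.99 × 0.2032 = $1,512.82
SDI: $7,498.51 × 0.0087 = $65.24
State unemployment insurance (employee share): $7,498.51 × 0.0092 = $68.99
Parking fee: $251.93
Total deductions = $53.52 + $446.70 + $1,512.82 + $65.24 + $68.99 + $251.93 = $2,399.20
Net pay = $7,498.51 − $2,399.20 = $5,099.31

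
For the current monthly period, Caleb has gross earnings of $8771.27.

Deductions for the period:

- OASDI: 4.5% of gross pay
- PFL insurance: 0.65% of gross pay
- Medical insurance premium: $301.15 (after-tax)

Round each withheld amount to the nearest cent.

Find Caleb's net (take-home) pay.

OASDI: $8771.27 × 0.045 = $394.71
PFL insurance: $8771.27 × 0.0065 = $57.01
Medical insurance premium: $301.15
Total deductions = $394.71 + $57.01 + $301.15 = $752.87
Net pay = $8771.27 − $752.87 = $8018.40

$8018.40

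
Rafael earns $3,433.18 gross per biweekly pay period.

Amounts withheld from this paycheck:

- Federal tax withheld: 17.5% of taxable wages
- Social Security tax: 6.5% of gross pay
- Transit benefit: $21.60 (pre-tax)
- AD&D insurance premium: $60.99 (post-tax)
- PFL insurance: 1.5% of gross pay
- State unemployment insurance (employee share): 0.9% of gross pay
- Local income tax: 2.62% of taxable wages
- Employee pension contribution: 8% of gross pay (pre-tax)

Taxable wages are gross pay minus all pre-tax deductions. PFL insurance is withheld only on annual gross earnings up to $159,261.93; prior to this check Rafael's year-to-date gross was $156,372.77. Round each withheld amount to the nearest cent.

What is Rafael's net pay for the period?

Employee pension contribution: $3,433.18 × 0.08 = $274.65
Transit benefit: $21.60
Pre-tax total = $274.65 + $21.60 = $296.25
Taxable wages = $3,433.18 − $296.25 = $3,136.93
Federal tax withheld: $3,136.93 × 0.175 = $548.96
Local income tax: $3,136.93 × 0.0262 = $82.19
State unemployment insurance (employee share): $3,433.18 × 0.009 = $30.90
PFL insurance: only $159,261.93 − $156,372.77 = $2,889.16 of this check is subject → $2,889.16 × 0.015 = $43.34
Social Security tax: $3,433.18 × 0.065 = $223.16
AD&D insurance premium: $60.99
Total deductions = $274.65 + $21.60 + $548.96 + $82.19 + $30.90 + $43.34 + $223.16 + $60.99 = $1,285.79
Net pay = $3,433.18 − $1,285.79 = $2,147.39

$2,147.39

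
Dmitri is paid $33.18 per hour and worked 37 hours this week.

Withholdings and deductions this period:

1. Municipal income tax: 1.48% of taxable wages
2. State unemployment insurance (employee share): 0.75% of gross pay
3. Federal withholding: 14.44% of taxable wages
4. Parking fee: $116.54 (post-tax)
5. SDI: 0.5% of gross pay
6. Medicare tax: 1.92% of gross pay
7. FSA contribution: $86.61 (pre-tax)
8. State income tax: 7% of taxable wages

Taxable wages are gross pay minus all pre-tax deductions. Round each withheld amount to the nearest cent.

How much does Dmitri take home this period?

$724.06

Gross pay: 37 × $33.18 = $1227.66
FSA contribution: $86.61
Taxable wages = $1227.66 − $86.61 = $1141.05
Federal withholding: $1141.05 × 0.1444 = $164.77
Municipal income tax: $1141.05 × 0.0148 = $16.89
State income tax: $1141.05 × 0.07 = $79.87
State unemployment insurance (employee share): $1227.66 × 0.0075 = $9.21
Medicare tax: $1227.66 × 0.0192 = $23.57
SDI: $1227.66 × 0.005 = $6.14
Parking fee: $116.54
Total deductions = $86.61 + $164.77 + $16.89 + $79.87 + $9.21 + $23.57 + $6.14 + $116.54 = $503.60
Net pay = $1227.66 − $503.60 = $724.06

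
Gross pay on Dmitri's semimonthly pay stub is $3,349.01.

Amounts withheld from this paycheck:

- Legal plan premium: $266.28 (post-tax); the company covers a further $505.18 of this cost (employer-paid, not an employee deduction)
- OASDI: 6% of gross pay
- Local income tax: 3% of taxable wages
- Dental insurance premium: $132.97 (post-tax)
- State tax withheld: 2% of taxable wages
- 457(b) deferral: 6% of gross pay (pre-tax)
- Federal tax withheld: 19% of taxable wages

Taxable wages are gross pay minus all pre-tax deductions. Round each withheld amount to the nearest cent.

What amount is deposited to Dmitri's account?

$1,792.35

457(b) deferral: $3,349.01 × 0.06 = $200.94
Taxable wages = $3,349.01 − $200.94 = $3,148.07
State tax withheld: $3,148.07 × 0.02 = $62.96
Federal tax withheld: $3,148.07 × 0.19 = $598.13
Local income tax: $3,148.07 × 0.03 = $94.44
OASDI: $3,349.01 × 0.06 = $200.94
Dental insurance premium: $132.97
Legal plan premium: $266.28
(Employer's $505.18 toward legal plan premium is not withheld from the employee.)
Total deductions = $200.94 + $62.96 + $598.13 + $94.44 + $200.94 + $132.97 + $266.28 = $1,556.66
Net pay = $3,349.01 − $1,556.66 = $1,792.35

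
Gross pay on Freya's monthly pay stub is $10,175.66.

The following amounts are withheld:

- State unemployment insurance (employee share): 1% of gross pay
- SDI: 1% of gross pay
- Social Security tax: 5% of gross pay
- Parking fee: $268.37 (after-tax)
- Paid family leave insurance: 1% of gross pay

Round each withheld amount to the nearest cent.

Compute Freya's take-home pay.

$9,093.23

SDI: $10,175.66 × 0.01 = $101.76
Paid family leave insurance: $10,175.66 × 0.01 = $101.76
State unemployment insurance (employee share): $10,175.66 × 0.01 = $101.76
Social Security tax: $10,175.66 × 0.05 = $508.78
Parking fee: $268.37
Total deductions = $101.76 + $101.76 + $101.76 + $508.78 + $268.37 = $1,082.43
Net pay = $10,175.66 − $1,082.43 = $9,093.23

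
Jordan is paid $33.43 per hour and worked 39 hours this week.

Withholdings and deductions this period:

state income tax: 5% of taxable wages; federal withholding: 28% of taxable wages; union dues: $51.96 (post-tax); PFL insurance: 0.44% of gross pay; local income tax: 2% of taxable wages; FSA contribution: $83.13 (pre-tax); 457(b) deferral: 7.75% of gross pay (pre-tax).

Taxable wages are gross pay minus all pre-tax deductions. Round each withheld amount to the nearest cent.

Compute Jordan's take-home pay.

$670.04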